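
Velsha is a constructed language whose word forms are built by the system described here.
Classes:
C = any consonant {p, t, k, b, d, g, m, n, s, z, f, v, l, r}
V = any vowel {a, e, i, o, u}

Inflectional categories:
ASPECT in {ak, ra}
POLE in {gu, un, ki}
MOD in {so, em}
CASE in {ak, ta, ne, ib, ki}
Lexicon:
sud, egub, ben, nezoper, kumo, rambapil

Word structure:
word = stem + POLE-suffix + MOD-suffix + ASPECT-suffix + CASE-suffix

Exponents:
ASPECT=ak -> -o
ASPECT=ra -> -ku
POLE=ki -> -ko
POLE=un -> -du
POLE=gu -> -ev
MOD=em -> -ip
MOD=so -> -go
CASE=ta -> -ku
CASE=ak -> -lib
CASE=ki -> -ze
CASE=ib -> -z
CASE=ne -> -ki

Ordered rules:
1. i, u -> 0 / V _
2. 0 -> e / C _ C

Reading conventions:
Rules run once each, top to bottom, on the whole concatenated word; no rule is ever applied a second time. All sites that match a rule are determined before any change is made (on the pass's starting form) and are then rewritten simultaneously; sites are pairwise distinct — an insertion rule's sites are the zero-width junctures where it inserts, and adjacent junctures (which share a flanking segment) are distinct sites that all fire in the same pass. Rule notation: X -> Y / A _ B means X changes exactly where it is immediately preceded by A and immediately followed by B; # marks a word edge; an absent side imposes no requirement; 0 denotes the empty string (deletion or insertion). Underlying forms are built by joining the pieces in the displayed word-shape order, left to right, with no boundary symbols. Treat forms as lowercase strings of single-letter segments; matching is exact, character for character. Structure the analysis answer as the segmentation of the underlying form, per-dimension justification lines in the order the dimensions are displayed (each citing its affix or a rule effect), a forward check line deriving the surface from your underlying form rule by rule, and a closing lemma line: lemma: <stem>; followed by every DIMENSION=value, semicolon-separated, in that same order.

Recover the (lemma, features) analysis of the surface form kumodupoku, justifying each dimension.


underlying: kumo-du-ip-o-ku
ASPECT=ak - signalled by the affix -o
POLE=un - signalled by the affix -du
MOD=em - signalled by the affix -ip
CASE=ta - signalled by the affix -ku
check: kumoduipoku -> kumodupoku -> kumodupoku
lemma: kumo; ASPECT=ak; POLE=un; MOD=em; CASE=ta


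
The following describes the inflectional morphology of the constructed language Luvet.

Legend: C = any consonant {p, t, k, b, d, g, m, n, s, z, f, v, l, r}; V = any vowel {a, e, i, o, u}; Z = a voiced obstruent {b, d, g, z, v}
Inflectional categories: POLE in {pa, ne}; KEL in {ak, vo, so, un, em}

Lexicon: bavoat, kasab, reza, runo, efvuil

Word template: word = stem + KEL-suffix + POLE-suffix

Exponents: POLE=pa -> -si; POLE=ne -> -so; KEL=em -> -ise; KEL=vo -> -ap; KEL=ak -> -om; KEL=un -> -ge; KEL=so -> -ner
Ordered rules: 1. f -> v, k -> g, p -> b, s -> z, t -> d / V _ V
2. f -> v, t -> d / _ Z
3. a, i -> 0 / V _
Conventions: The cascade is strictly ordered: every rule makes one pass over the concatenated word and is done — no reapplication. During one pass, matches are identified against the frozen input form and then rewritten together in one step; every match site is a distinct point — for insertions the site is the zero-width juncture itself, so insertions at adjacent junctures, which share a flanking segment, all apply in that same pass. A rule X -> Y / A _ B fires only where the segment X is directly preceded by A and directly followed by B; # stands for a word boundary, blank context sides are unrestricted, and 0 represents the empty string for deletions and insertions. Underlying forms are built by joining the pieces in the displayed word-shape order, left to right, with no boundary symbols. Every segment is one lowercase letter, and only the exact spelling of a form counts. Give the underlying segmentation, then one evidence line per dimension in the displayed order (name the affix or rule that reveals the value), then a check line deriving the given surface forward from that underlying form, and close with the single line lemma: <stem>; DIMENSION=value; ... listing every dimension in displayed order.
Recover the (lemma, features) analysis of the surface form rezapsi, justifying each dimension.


underlying: reza-ap-si
POLE=pa - signalled by the affix -si
KEL=vo - signalled by the affix -ap
check: rezaapsi -> rezaapsi -> rezaapsi -> rezapsi
lemma: reza; POLE=pa; KEL=vo


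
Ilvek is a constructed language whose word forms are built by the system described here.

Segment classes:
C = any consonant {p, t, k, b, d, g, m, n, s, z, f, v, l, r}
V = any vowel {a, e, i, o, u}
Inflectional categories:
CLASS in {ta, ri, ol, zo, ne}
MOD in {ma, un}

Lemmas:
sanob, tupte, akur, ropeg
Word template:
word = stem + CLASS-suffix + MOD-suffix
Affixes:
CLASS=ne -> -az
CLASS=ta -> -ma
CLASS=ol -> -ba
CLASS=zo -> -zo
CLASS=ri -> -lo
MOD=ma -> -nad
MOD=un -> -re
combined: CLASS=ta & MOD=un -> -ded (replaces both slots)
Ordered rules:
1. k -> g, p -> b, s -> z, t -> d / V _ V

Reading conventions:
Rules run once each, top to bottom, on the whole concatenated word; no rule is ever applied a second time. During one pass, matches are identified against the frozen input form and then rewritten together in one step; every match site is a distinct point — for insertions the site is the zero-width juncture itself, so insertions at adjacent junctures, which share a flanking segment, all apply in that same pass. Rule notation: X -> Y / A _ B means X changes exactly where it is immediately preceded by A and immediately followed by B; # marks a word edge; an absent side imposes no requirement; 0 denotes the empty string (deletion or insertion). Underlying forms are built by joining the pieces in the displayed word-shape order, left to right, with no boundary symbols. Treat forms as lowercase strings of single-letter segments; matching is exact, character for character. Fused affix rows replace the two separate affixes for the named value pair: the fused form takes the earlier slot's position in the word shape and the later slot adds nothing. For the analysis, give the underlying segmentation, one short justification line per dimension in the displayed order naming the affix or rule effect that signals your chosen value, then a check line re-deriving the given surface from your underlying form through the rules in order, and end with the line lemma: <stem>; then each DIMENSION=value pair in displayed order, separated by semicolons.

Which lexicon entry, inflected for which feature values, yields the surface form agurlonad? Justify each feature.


underlying: akur-lo-nad
CLASS=ri - signalled by the affix -lo
MOD=ma - signalled by the affix -nad
check: akurlonad -> agurlonad
lemma: akur; CLASS=ri; MOD=ma


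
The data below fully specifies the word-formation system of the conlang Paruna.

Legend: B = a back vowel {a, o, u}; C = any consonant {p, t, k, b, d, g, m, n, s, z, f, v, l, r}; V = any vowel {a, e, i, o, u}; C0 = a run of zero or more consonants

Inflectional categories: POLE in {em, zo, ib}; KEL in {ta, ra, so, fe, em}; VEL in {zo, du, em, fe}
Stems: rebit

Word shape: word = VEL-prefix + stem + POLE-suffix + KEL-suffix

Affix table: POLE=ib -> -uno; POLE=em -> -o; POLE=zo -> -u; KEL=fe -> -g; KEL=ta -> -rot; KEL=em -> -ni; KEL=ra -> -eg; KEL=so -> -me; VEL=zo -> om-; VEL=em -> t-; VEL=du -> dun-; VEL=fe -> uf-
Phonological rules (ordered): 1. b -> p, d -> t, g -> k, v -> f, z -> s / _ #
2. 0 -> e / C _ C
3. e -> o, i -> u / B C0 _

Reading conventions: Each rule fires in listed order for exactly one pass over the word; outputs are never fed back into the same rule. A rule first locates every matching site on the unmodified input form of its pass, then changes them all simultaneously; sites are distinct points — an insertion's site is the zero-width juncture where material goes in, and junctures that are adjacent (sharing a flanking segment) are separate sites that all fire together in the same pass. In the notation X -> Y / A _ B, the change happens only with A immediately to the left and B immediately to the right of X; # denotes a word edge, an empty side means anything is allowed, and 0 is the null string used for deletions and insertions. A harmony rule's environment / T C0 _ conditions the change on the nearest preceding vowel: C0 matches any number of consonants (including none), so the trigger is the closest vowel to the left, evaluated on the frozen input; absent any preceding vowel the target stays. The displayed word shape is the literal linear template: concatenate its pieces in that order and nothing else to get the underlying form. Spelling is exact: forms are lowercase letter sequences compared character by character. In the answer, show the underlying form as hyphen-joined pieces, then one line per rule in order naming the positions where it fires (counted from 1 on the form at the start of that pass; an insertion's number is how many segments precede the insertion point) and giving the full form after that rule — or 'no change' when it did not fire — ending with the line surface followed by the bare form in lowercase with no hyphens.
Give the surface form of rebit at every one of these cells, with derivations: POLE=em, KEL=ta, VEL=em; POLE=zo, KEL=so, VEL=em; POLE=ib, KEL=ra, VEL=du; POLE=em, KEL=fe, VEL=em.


cell POLE=em, KEL=ta, VEL=em:
underlying: t-rebit-o-rot
1. b -> p, d -> t, g -> k, v -> f, z -> s / _ #: no change
2. 0 -> e / C _ C: inserts after position(s) 1: terebitorot
3. e -> o, i -> u / B C0 _: no change
surface: terebitorot

cell POLE=zo, KEL=so, VEL=em:
underlying: t-rebit-u-me
1. b -> p, d -> t, g -> k, v -> f, z -> s / _ #: no change
2. 0 -> e / C _ C: inserts after position(s) 1: terebitume
3. e -> o, i -> u / B C0 _: fires at position(s) 10: terebitumo
surface: terebitumo

cell POLE=ib, KEL=ra, VEL=du:
underlying: dun-rebit-uno-eg
1. b -> p, d -> t, g -> k, v -> f, z -> s / _ #: fires at position(s) 13: dunrebitunoek
2. 0 -> e / C _ C: inserts after position(s) 3: dunerebitunoek
3. e -> o, i -> u / B C0 _: fires at position(s) 4, 13: dunorebitunook
surface: dunorebitunook

cell POLE=em, KEL=fe, VEL=em:
underlying: t-rebit-o-g
1. b -> p, d -> t, g -> k, v -> f, z -> s / _ #: fires at position(s) 8: trebitok
2. 0 -> e / C _ C: inserts after position(s) 1: terebitok
3. e -> o, i -> u / B C0 _: no change
surface: terebitok


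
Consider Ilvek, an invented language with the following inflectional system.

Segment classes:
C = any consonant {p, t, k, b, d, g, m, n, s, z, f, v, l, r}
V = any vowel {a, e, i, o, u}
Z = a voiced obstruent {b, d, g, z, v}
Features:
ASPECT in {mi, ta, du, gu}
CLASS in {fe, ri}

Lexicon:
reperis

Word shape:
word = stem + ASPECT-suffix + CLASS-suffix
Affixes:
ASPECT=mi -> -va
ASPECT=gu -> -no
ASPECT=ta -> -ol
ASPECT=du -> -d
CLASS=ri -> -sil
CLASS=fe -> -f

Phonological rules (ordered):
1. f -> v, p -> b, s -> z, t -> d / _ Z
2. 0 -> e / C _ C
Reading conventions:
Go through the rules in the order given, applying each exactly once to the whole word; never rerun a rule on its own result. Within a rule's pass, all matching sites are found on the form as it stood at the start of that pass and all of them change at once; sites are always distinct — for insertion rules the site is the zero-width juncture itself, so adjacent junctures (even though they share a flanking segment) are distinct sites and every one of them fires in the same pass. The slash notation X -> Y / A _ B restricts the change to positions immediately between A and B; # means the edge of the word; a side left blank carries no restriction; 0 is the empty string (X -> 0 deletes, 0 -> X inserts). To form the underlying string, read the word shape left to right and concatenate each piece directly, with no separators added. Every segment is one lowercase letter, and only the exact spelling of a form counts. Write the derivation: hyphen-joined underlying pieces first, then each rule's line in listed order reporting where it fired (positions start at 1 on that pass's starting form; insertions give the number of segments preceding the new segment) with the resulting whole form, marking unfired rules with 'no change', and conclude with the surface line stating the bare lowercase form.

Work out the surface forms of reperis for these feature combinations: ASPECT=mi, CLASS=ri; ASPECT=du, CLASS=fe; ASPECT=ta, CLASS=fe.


cell ASPECT=mi, CLASS=ri:
underlying: reperis-va-sil
1. f -> v, p -> b, s -> z, t -> d / _ Z: fires at position(s) 7: reperizvasil
2. 0 -> e / C _ C: inserts after position(s) 7: reperizevasil
surface: reperizevasil

cell ASPECT=du, CLASS=fe:
underlying: reperis-d-f
1. f -> v, p -> b, s -> z, t -> d / _ Z: fires at position(s) 7: reperizdf
2. 0 -> e / C _ C: inserts after position(s) 7, 8: reperizedef
surface: reperizedef

cell ASPECT=ta, CLASS=fe:
underlying: reperis-ol-f
1. f -> v, p -> b, s -> z, t -> d / _ Z: no change
2. 0 -> e / C _ C: inserts after position(s) 9: reperisolef
surface: reperisolef


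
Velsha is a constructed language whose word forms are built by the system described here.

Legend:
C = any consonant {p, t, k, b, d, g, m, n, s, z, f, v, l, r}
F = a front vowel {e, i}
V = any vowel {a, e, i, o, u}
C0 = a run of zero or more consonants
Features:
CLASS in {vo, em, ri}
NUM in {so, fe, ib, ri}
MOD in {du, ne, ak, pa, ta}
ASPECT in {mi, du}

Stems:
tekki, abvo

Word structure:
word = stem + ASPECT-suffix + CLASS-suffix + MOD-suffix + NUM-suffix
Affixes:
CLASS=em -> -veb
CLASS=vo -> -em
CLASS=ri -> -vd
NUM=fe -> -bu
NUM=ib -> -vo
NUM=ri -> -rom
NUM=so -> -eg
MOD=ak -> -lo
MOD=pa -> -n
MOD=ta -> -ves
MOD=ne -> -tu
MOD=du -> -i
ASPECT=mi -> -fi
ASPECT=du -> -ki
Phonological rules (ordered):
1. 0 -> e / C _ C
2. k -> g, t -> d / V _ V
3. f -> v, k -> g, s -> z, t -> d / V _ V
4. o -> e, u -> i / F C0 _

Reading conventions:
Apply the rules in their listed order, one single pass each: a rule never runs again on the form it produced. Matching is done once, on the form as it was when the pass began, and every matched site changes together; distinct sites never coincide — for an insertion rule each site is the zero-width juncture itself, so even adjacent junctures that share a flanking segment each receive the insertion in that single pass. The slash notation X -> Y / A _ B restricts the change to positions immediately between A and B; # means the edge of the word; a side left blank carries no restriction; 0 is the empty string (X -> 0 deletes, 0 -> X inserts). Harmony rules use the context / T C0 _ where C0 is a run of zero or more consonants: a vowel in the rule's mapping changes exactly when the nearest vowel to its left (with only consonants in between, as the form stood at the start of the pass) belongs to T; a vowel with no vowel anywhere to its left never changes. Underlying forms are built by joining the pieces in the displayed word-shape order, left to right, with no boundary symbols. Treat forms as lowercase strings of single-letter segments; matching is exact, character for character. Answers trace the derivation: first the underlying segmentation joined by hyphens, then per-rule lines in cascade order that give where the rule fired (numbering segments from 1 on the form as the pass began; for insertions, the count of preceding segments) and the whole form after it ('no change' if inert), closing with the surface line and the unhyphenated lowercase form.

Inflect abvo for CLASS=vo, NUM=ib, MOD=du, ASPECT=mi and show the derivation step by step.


underlying: abvo-fi-em-i-vo
1. 0 -> e / C _ C: inserts after position(s) 2: abevofiemivo
2. k -> g, t -> d / V _ V: no change
3. f -> v, k -> g, s -> z, t -> d / V _ V: fires at position(s) 6: abevoviemivo
4. o -> e, u -> i / F C0 _: fires at position(s) 5, 12: abeveviemive
surface: abeveviemive


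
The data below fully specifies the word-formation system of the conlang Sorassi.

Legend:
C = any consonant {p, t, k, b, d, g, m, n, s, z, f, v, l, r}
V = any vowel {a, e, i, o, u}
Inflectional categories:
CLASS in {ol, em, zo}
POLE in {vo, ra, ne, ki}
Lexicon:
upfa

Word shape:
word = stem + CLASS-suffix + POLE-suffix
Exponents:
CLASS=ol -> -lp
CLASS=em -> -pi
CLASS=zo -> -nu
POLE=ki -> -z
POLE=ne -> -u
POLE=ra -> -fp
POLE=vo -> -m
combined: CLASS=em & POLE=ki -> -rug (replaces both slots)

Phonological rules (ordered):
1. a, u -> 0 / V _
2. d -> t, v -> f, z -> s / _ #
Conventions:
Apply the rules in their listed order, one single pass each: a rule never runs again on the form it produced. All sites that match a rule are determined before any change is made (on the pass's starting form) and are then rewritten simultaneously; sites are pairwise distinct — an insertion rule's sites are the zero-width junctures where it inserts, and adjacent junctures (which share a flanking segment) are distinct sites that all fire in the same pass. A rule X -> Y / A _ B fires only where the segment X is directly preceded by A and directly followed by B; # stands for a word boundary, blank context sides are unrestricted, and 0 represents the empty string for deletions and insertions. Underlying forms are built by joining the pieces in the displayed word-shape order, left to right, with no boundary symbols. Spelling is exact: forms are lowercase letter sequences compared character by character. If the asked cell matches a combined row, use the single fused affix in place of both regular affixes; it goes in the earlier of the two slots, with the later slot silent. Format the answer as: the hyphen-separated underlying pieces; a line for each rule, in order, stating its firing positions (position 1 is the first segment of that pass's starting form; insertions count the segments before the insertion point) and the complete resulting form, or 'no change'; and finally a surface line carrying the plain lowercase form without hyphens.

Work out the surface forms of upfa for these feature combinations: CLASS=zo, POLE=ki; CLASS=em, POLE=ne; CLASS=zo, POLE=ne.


cell CLASS=zo, POLE=ki:
underlying: upfa-nu-z
1. a, u -> 0 / V _: no change
2. d -> t, v -> f, z -> s / _ #: fires at position(s) 7: upfanus
surface: upfanus

cell CLASS=em, POLE=ne:
underlying: upfa-pi-u
1. a, u -> 0 / V _: fires at position(s) 7: upfapi
2. d -> t, v -> f, z -> s / _ #: no change
surface: upfapi

cell CLASS=zo, POLE=ne:
underlying: upfa-nu-u
1. a, u -> 0 / V _: fires at position(s) 7: upfanu
2. d -> t, v -> f, z -> s / _ #: no change
surface: upfanu


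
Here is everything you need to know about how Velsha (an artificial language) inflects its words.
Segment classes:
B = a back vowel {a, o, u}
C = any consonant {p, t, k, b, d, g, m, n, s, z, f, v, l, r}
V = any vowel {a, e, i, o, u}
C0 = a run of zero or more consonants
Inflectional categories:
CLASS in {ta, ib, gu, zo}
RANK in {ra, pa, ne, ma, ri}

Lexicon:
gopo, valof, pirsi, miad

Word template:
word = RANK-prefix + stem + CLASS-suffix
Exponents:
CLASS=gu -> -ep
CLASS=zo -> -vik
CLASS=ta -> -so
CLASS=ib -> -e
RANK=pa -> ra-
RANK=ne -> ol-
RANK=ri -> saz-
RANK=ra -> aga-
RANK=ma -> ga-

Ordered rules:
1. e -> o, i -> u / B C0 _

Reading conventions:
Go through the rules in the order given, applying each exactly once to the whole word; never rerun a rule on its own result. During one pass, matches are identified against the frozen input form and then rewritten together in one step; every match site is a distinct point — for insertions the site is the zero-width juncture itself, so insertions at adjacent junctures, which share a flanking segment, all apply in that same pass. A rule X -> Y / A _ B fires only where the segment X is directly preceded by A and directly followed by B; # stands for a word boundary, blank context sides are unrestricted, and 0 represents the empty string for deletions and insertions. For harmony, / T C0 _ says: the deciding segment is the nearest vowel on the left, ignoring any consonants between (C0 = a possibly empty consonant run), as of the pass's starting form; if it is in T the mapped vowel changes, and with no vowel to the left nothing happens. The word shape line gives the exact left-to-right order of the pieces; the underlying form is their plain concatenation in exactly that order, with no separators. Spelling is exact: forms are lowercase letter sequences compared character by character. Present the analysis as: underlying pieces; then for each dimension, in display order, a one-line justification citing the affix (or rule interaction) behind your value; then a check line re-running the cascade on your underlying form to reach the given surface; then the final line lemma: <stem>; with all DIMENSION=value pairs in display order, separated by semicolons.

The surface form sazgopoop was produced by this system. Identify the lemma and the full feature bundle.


underlying: saz-gopo-ep
CLASS=gu - signalled by the affix -ep
RANK=ri - signalled by the affix saz-
check: sazgopoep -> sazgopoop
lemma: gopo; CLASS=gu; RANK=ri


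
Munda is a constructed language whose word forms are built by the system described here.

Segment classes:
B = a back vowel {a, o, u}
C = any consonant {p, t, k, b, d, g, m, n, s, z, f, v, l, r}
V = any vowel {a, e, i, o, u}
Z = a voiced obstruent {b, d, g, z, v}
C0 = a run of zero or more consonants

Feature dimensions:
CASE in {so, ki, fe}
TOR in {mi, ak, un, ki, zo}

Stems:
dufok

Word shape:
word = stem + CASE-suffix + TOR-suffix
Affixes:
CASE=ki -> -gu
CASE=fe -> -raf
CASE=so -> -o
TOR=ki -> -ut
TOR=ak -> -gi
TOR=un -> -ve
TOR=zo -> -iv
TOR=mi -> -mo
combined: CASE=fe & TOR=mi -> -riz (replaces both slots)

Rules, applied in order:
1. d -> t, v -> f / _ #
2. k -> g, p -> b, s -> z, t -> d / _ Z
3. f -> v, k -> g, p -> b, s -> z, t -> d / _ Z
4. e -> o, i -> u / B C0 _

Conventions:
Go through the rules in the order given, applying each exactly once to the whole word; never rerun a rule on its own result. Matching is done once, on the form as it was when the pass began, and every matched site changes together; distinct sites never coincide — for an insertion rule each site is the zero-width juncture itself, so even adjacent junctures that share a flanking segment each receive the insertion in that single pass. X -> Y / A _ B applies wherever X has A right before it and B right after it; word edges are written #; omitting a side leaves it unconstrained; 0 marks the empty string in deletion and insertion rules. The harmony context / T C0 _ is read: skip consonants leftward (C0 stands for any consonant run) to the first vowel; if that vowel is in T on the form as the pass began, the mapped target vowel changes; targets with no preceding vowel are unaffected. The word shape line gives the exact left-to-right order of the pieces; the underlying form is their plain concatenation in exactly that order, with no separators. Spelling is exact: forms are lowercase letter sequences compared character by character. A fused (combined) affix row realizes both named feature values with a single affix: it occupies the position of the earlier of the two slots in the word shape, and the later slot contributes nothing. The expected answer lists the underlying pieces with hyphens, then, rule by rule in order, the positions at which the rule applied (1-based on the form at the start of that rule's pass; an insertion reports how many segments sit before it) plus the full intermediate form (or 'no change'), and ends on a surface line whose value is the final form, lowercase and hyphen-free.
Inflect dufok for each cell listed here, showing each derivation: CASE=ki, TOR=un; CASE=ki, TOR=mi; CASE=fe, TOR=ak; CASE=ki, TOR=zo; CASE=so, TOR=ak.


cell CASE=ki, TOR=un:
underlying: dufok-gu-ve
1. d -> t, v -> f / _ #: no change
2. k -> g, p -> b, s -> z, t -> d / _ Z: fires at position(s) 5: dufogguve
3. f -> v, k -> g, p -> b, s -> z, t -> d / _ Z: no change
4. e -> o, i -> u / B C0 _: fires at position(s) 9: dufogguvo
surface: dufogguvo

cell CASE=ki, TOR=mi:
underlying: dufok-gu-mo
1. d -> t, v -> f / _ #: no change
2. k -> g, p -> b, s -> z, t -> d / _ Z: fires at position(s) 5: dufoggumo
3. f -> v, k -> g, p -> b, s -> z, t -> d / _ Z: no change
4. e -> o, i -> u / B C0 _: no change
surface: dufoggumo

cell CASE=fe, TOR=ak:
underlying: dufok-raf-gi
1. d -> t, v -> f / _ #: no change
2. k -> g, p -> b, s -> z, t -> d / _ Z: no change
3. f -> v, k -> g, p -> b, s -> z, t -> d / _ Z: fires at position(s) 8: dufokravgi
4. e -> o, i -> u / B C0 _: fires at position(s) 10: dufokravgu
surface: dufokravgu

cell CASE=ki, TOR=zo:
underlying: dufok-gu-iv
1. d -> t, v -> f / _ #: fires at position(s) 9: dufokguif
2. k -> g, p -> b, s -> z, t -> d / _ Z: fires at position(s) 5: dufogguif
3. f -> v, k -> g, p -> b, s -> z, t -> d / _ Z: no change
4. e -> o, i -> u / B C0 _: fires at position(s) 8: dufogguuf
surface: dufogguuf

cell CASE=so, TOR=ak:
underlying: dufok-o-gi
1. d -> t, v -> f / _ #: no change
2. k -> g, p -> b, s -> z, t -> d / _ Z: no change
3. f -> v, k -> g, p -> b, s -> z, t -> d / _ Z: no change
4. e -> o, i -> u / B C0 _: fires at position(s) 8: dufokogu
surface: dufokogu


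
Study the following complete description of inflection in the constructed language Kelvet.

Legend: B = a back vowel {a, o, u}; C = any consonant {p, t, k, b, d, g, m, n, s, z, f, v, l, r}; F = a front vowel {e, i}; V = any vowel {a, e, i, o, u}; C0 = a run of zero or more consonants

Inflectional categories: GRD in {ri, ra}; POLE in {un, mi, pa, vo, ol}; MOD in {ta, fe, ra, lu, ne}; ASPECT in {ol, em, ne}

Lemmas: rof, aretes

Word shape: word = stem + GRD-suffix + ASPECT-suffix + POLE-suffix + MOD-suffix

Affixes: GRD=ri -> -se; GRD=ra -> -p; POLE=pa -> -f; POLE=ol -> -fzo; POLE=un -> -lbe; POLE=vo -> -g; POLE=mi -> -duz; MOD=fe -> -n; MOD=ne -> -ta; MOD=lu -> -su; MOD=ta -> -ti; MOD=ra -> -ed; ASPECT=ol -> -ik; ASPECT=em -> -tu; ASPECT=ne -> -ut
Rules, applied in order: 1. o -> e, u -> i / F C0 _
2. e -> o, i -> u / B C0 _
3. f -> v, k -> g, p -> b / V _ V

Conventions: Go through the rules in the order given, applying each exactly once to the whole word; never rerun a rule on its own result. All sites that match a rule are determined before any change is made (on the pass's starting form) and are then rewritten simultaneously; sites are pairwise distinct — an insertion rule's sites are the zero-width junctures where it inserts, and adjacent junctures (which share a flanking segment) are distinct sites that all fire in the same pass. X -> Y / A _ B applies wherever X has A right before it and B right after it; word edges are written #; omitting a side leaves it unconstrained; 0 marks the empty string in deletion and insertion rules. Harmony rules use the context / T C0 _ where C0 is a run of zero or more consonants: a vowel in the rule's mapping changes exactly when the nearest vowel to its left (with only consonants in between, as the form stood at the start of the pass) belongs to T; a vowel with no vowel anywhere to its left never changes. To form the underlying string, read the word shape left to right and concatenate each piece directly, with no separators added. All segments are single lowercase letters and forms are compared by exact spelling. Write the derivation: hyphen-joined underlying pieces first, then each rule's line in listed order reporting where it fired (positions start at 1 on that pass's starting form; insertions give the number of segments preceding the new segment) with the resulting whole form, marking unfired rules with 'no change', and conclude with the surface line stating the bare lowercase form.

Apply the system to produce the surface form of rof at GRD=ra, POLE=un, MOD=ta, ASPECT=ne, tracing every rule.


underlying: rof-p-ut-lbe-ti
1. o -> e, u -> i / F C0 _: no change
2. e -> o, i -> u / B C0 _: fires at position(s) 9: rofputlboti
3. f -> v, k -> g, p -> b / V _ V: no change
surface: rofputlboti


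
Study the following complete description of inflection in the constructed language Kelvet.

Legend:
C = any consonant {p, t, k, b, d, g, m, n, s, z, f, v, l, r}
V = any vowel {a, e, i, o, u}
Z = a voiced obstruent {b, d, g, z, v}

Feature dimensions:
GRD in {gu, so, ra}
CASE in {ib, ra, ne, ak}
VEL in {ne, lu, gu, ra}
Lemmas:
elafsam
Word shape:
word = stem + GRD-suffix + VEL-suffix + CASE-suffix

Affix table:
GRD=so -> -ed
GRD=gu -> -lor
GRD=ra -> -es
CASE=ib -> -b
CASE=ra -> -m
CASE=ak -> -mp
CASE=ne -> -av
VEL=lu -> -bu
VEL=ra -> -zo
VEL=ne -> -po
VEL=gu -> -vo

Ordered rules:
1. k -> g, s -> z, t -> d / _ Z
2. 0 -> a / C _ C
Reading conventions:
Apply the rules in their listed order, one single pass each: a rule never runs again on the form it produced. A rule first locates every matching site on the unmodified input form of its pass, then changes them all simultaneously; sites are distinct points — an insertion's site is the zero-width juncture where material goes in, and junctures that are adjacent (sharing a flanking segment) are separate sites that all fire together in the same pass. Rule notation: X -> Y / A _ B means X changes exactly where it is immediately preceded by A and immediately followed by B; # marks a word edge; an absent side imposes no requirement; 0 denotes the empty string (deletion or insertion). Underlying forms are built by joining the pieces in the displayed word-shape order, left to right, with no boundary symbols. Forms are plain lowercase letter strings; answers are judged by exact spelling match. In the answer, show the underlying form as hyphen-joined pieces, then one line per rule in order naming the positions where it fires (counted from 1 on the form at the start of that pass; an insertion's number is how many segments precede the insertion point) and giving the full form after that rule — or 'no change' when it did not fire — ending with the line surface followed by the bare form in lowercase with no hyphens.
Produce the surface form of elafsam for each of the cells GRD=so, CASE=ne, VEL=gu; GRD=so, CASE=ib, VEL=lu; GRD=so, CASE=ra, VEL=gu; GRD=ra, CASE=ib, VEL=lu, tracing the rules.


cell GRD=so, CASE=ne, VEL=gu:
underlying: elafsam-ed-vo-av
1. k -> g, s -> z, t -> d / _ Z: no change
2. 0 -> a / C _ C: inserts after position(s) 4, 9: elafasamedavoav
surface: elafasamedavoav

cell GRD=so, CASE=ib, VEL=lu:
underlying: elafsam-ed-bu-b
1. k -> g, s -> z, t -> d / _ Z: no change
2. 0 -> a / C _ C: inserts after position(s) 4, 9: elafasamedabub
surface: elafasamedabub

cell GRD=so, CASE=ra, VEL=gu:
underlying: elafsam-ed-vo-m
1. k -> g, s -> z, t -> d / _ Z: no change
2. 0 -> a / C _ C: inserts after position(s) 4, 9: elafasamedavom
surface: elafasamedavom

cell GRD=ra, CASE=ib, VEL=lu:
underlying: elafsam-es-bu-b
1. k -> g, s -> z, t -> d / _ Z: fires at position(s) 9: elafsamezbub
2. 0 -> a / C _ C: inserts after position(s) 4, 9: elafasamezabub
surface: elafasamezabub


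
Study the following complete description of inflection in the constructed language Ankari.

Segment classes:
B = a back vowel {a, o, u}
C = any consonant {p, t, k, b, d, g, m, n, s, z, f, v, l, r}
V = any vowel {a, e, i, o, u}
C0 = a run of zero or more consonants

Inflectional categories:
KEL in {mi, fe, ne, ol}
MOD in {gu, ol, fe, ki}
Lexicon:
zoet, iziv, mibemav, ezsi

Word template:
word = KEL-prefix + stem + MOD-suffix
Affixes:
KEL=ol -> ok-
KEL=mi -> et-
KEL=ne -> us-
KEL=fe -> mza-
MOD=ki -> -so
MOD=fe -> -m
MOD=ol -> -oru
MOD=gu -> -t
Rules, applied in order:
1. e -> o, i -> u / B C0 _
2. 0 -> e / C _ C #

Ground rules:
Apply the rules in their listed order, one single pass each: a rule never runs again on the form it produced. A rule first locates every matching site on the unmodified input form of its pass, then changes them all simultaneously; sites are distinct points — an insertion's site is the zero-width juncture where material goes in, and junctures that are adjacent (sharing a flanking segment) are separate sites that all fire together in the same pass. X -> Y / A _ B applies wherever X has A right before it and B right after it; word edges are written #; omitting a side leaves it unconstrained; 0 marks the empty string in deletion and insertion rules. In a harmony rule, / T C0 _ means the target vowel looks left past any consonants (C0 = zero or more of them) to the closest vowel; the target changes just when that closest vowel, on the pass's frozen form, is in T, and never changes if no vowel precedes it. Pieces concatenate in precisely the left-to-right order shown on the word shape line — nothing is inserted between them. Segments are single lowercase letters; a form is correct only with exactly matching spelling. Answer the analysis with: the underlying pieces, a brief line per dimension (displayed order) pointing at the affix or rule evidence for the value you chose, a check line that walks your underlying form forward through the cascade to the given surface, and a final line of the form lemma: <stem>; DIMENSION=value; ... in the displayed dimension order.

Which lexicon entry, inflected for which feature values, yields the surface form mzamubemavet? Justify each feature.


underlying: mza-mibemav-t
KEL=fe - signalled by the affix mza-
MOD=gu - signalled by the affix -t
check: mzamibemavt -> mzamubemavt -> mzamubemavet
lemma: mibemav; KEL=fe; MOD=gu


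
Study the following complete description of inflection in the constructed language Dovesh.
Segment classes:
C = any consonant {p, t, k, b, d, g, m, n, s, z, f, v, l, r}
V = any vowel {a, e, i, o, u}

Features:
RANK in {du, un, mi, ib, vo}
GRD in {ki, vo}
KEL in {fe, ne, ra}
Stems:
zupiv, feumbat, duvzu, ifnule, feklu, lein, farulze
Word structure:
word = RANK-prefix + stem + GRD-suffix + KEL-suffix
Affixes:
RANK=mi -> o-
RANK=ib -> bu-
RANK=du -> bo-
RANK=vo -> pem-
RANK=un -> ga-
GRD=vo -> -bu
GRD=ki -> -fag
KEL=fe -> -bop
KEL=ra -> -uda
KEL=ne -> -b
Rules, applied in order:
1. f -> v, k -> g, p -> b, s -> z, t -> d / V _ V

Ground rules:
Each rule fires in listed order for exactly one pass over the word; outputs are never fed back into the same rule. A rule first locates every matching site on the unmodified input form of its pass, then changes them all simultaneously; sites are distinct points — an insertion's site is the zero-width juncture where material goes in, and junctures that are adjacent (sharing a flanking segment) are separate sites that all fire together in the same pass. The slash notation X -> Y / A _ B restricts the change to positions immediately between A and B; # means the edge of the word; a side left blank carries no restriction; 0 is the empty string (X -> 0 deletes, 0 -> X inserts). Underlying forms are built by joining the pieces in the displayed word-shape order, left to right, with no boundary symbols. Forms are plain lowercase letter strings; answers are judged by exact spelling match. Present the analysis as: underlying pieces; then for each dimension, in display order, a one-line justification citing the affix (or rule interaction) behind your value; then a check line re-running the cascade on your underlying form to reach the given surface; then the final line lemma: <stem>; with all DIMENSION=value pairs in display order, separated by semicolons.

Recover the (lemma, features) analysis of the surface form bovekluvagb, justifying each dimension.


underlying: bo-feklu-fag-b
RANK=du - signalled by the affix bo-
GRD=ki - signalled by the affix -fag
KEL=ne - signalled by the affix -b
check: bofeklufagb -> bovekluvagb
lemma: feklu; RANK=du; GRD=ki; KEL=ne


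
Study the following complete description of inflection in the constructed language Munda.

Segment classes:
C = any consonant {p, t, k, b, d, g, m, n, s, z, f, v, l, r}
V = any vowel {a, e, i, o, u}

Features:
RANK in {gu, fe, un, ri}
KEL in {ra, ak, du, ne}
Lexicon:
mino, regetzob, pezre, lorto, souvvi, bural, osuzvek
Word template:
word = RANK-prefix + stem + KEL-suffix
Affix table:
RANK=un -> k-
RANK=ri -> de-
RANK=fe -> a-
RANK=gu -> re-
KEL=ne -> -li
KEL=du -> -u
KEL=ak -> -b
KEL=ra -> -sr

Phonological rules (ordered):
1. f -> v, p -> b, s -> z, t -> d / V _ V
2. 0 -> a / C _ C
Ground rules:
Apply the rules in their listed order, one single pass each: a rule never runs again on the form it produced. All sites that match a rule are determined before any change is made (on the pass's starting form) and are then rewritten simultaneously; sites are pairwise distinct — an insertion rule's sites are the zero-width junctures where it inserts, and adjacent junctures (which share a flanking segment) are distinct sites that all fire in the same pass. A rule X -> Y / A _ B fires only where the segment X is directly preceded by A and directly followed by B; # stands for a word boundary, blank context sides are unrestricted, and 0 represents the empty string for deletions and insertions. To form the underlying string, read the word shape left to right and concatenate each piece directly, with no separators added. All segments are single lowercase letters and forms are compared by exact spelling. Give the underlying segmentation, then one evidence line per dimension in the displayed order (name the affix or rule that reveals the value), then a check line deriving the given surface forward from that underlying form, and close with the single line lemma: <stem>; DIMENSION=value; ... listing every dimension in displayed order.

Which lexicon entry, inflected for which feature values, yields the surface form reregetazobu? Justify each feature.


underlying: re-regetzob-u
RANK=gu - signalled by the affix re-
KEL=du - signalled by the affix -u
check: reregetzobu -> reregetzobu -> reregetazobu
lemma: regetzob; RANK=gu; KEL=du


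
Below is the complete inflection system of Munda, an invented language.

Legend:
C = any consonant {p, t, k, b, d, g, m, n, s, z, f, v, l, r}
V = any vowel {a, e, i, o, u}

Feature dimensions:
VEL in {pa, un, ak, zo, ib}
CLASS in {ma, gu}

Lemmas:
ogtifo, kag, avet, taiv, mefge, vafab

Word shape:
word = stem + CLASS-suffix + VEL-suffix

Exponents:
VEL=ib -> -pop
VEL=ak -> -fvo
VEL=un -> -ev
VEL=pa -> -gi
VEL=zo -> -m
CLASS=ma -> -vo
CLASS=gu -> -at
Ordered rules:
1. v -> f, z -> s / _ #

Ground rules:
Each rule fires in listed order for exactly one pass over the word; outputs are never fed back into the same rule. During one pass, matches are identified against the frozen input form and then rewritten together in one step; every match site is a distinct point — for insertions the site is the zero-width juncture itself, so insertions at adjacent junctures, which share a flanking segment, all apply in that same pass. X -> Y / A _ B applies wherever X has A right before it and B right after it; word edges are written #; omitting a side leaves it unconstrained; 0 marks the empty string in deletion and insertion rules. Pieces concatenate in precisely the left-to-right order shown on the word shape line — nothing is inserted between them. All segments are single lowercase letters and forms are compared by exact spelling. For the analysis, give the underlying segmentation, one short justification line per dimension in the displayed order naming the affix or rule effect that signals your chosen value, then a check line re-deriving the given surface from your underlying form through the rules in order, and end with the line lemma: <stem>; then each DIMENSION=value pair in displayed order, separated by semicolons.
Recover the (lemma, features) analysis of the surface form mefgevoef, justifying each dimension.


underlying: mefge-vo-ev
VEL=un - signalled by the affix -ev
CLASS=ma - signalled by the affix -vo
check: mefgevoev -> mefgevoef
lemma: mefge; VEL=un; CLASS=ma


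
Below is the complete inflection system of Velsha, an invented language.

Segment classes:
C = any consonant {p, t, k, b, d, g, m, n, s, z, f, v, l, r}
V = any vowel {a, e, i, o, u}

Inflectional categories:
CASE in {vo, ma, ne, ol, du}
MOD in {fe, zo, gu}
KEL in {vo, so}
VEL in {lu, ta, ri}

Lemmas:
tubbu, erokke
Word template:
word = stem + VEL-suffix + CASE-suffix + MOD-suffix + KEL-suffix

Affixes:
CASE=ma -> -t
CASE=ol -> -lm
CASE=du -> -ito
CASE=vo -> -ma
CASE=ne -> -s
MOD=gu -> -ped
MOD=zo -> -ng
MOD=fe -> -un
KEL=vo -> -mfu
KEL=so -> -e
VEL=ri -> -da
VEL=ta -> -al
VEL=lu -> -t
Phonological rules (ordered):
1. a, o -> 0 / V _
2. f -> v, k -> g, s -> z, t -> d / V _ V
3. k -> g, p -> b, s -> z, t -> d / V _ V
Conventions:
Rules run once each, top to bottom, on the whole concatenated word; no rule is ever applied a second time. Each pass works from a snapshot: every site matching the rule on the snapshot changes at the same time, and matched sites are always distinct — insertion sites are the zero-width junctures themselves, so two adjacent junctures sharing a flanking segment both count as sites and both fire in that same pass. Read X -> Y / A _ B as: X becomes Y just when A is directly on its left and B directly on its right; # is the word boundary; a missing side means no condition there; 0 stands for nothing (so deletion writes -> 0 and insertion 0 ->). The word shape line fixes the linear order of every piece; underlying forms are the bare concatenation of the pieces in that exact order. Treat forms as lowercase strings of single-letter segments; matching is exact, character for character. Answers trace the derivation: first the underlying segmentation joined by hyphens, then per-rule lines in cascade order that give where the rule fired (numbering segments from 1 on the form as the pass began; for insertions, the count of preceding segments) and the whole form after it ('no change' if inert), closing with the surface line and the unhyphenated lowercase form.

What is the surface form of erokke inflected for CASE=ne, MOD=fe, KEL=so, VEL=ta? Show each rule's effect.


underlying: erokke-al-s-un-e
1. a, o -> 0 / V _: fires at position(s) 7: erokkelsune
2. f -> v, k -> g, s -> z, t -> d / V _ V: no change
3. k -> g, p -> b, s -> z, t -> d / V _ V: no change
surface: erokkelsune
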